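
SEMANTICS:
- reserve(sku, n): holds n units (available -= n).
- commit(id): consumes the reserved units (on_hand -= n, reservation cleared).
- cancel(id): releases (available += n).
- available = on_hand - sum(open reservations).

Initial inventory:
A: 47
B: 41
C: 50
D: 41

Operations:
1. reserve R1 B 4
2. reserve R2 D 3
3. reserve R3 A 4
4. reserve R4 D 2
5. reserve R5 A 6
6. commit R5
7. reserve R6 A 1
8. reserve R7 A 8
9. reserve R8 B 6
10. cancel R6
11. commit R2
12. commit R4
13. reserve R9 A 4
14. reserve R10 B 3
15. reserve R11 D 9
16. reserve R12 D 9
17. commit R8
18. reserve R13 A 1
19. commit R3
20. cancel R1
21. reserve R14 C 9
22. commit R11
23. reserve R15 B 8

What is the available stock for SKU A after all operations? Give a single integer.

Step 1: reserve R1 B 4 -> on_hand[A=47 B=41 C=50 D=41] avail[A=47 B=37 C=50 D=41] open={R1}
Step 2: reserve R2 D 3 -> on_hand[A=47 B=41 C=50 D=41] avail[A=47 B=37 C=50 D=38] open={R1,R2}
Step 3: reserve R3 A 4 -> on_hand[A=47 B=41 C=50 D=41] avail[A=43 B=37 C=50 D=38] open={R1,R2,R3}
Step 4: reserve R4 D 2 -> on_hand[A=47 B=41 C=50 D=41] avail[A=43 B=37 C=50 D=36] open={R1,R2,R3,R4}
Step 5: reserve R5 A 6 -> on_hand[A=47 B=41 C=50 D=41] avail[A=37 B=37 C=50 D=36] open={R1,R2,R3,R4,R5}
Step 6: commit R5 -> on_hand[A=41 B=41 C=50 D=41] avail[A=37 B=37 C=50 D=36] open={R1,R2,R3,R4}
Step 7: reserve R6 A 1 -> on_hand[A=41 B=41 C=50 D=41] avail[A=36 B=37 C=50 D=36] open={R1,R2,R3,R4,R6}
Step 8: reserve R7 A 8 -> on_hand[A=41 B=41 C=50 D=41] avail[A=28 B=37 C=50 D=36] open={R1,R2,R3,R4,R6,R7}
Step 9: reserve R8 B 6 -> on_hand[A=41 B=41 C=50 D=41] avail[A=28 B=31 C=50 D=36] open={R1,R2,R3,R4,R6,R7,R8}
Step 10: cancel R6 -> on_hand[A=41 B=41 C=50 D=41] avail[A=29 B=31 C=50 D=36] open={R1,R2,R3,R4,R7,R8}
Step 11: commit R2 -> on_hand[A=41 B=41 C=50 D=38] avail[A=29 B=31 C=50 D=36] open={R1,R3,R4,R7,R8}
Step 12: commit R4 -> on_hand[A=41 B=41 C=50 D=36] avail[A=29 B=31 C=50 D=36] open={R1,R3,R7,R8}
Step 13: reserve R9 A 4 -> on_hand[A=41 B=41 C=50 D=36] avail[A=25 B=31 C=50 D=36] open={R1,R3,R7,R8,R9}
Step 14: reserve R10 B 3 -> on_hand[A=41 B=41 C=50 D=36] avail[A=25 B=28 C=50 D=36] open={R1,R10,R3,R7,R8,R9}
Step 15: reserve R11 D 9 -> on_hand[A=41 B=41 C=50 D=36] avail[A=25 B=28 C=50 D=27] open={R1,R10,R11,R3,R7,R8,R9}
Step 16: reserve R12 D 9 -> on_hand[A=41 B=41 C=50 D=36] avail[A=25 B=28 C=50 D=18] open={R1,R10,R11,R12,R3,R7,R8,R9}
Step 17: commit R8 -> on_hand[A=41 B=35 C=50 D=36] avail[A=25 B=28 C=50 D=18] open={R1,R10,R11,R12,R3,R7,R9}
Step 18: reserve R13 A 1 -> on_hand[A=41 B=35 C=50 D=36] avail[A=24 B=28 C=50 D=18] open={R1,R10,R11,R12,R13,R3,R7,R9}
Step 19: commit R3 -> on_hand[A=37 B=35 C=50 D=36] avail[A=24 B=28 C=50 D=18] open={R1,R10,R11,R12,R13,R7,R9}
Step 20: cancel R1 -> on_hand[A=37 B=35 C=50 D=36] avail[A=24 B=32 C=50 D=18] open={R10,R11,R12,R13,R7,R9}
Step 21: reserve R14 C 9 -> on_hand[A=37 B=35 C=50 D=36] avail[A=24 B=32 C=41 D=18] open={R10,R11,R12,R13,R14,R7,R9}
Step 22: commit R11 -> on_hand[A=37 B=35 C=50 D=27] avail[A=24 B=32 C=41 D=18] open={R10,R12,R13,R14,R7,R9}
Step 23: reserve R15 B 8 -> on_hand[A=37 B=35 C=50 D=27] avail[A=24 B=24 C=41 D=18] open={R10,R12,R13,R14,R15,R7,R9}
Final available[A] = 24

Answer: 24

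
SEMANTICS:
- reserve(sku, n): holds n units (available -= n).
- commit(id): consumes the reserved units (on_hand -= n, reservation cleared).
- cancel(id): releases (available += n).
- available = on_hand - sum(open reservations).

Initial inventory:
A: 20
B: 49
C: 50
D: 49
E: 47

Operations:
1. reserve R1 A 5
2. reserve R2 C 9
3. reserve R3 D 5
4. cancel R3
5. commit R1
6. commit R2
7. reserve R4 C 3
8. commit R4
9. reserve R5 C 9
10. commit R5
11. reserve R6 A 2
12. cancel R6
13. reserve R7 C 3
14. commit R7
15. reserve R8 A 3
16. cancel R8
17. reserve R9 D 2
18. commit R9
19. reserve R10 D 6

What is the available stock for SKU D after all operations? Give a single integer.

Answer: 41

Derivation:
Step 1: reserve R1 A 5 -> on_hand[A=20 B=49 C=50 D=49 E=47] avail[A=15 B=49 C=50 D=49 E=47] open={R1}
Step 2: reserve R2 C 9 -> on_hand[A=20 B=49 C=50 D=49 E=47] avail[A=15 B=49 C=41 D=49 E=47] open={R1,R2}
Step 3: reserve R3 D 5 -> on_hand[A=20 B=49 C=50 D=49 E=47] avail[A=15 B=49 C=41 D=44 E=47] open={R1,R2,R3}
Step 4: cancel R3 -> on_hand[A=20 B=49 C=50 D=49 E=47] avail[A=15 B=49 C=41 D=49 E=47] open={R1,R2}
Step 5: commit R1 -> on_hand[A=15 B=49 C=50 D=49 E=47] avail[A=15 B=49 C=41 D=49 E=47] open={R2}
Step 6: commit R2 -> on_hand[A=15 B=49 C=41 D=49 E=47] avail[A=15 B=49 C=41 D=49 E=47] open={}
Step 7: reserve R4 C 3 -> on_hand[A=15 B=49 C=41 D=49 E=47] avail[A=15 B=49 C=38 D=49 E=47] open={R4}
Step 8: commit R4 -> on_hand[A=15 B=49 C=38 D=49 E=47] avail[A=15 B=49 C=38 D=49 E=47] open={}
Step 9: reserve R5 C 9 -> on_hand[A=15 B=49 C=38 D=49 E=47] avail[A=15 B=49 C=29 D=49 E=47] open={R5}
Step 10: commit R5 -> on_hand[A=15 B=49 C=29 D=49 E=47] avail[A=15 B=49 C=29 D=49 E=47] open={}
Step 11: reserve R6 A 2 -> on_hand[A=15 B=49 C=29 D=49 E=47] avail[A=13 B=49 C=29 D=49 E=47] open={R6}
Step 12: cancel R6 -> on_hand[A=15 B=49 C=29 D=49 E=47] avail[A=15 B=49 C=29 D=49 E=47] open={}
Step 13: reserve R7 C 3 -> on_hand[A=15 B=49 C=29 D=49 E=47] avail[A=15 B=49 C=26 D=49 E=47] open={R7}
Step 14: commit R7 -> on_hand[A=15 B=49 C=26 D=49 E=47] avail[A=15 B=49 C=26 D=49 E=47] open={}
Step 15: reserve R8 A 3 -> on_hand[A=15 B=49 C=26 D=49 E=47] avail[A=12 B=49 C=26 D=49 E=47] open={R8}
Step 16: cancel R8 -> on_hand[A=15 B=49 C=26 D=49 E=47] avail[A=15 B=49 C=26 D=49 E=47] open={}
Step 17: reserve R9 D 2 -> on_hand[A=15 B=49 C=26 D=49 E=47] avail[A=15 B=49 C=26 D=47 E=47] open={R9}
Step 18: commit R9 -> on_hand[A=15 B=49 C=26 D=47 E=47] avail[A=15 B=49 C=26 D=47 E=47] open={}
Step 19: reserve R10 D 6 -> on_hand[A=15 B=49 C=26 D=47 E=47] avail[A=15 B=49 C=26 D=41 E=47] open={R10}
Final available[D] = 41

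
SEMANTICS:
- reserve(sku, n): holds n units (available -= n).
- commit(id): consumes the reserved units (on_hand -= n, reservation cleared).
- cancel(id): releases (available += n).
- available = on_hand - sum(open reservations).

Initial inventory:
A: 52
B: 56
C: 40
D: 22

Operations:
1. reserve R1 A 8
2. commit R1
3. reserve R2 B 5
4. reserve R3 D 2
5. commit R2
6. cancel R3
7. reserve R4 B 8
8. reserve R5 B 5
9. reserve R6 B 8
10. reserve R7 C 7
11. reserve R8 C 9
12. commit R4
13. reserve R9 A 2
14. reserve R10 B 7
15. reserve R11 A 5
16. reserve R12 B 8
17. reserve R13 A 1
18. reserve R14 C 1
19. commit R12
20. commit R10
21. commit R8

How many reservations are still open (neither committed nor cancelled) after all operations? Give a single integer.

Step 1: reserve R1 A 8 -> on_hand[A=52 B=56 C=40 D=22] avail[A=44 B=56 C=40 D=22] open={R1}
Step 2: commit R1 -> on_hand[A=44 B=56 C=40 D=22] avail[A=44 B=56 C=40 D=22] open={}
Step 3: reserve R2 B 5 -> on_hand[A=44 B=56 C=40 D=22] avail[A=44 B=51 C=40 D=22] open={R2}
Step 4: reserve R3 D 2 -> on_hand[A=44 B=56 C=40 D=22] avail[A=44 B=51 C=40 D=20] open={R2,R3}
Step 5: commit R2 -> on_hand[A=44 B=51 C=40 D=22] avail[A=44 B=51 C=40 D=20] open={R3}
Step 6: cancel R3 -> on_hand[A=44 B=51 C=40 D=22] avail[A=44 B=51 C=40 D=22] open={}
Step 7: reserve R4 B 8 -> on_hand[A=44 B=51 C=40 D=22] avail[A=44 B=43 C=40 D=22] open={R4}
Step 8: reserve R5 B 5 -> on_hand[A=44 B=51 C=40 D=22] avail[A=44 B=38 C=40 D=22] open={R4,R5}
Step 9: reserve R6 B 8 -> on_hand[A=44 B=51 C=40 D=22] avail[A=44 B=30 C=40 D=22] open={R4,R5,R6}
Step 10: reserve R7 C 7 -> on_hand[A=44 B=51 C=40 D=22] avail[A=44 B=30 C=33 D=22] open={R4,R5,R6,R7}
Step 11: reserve R8 C 9 -> on_hand[A=44 B=51 C=40 D=22] avail[A=44 B=30 C=24 D=22] open={R4,R5,R6,R7,R8}
Step 12: commit R4 -> on_hand[A=44 B=43 C=40 D=22] avail[A=44 B=30 C=24 D=22] open={R5,R6,R7,R8}
Step 13: reserve R9 A 2 -> on_hand[A=44 B=43 C=40 D=22] avail[A=42 B=30 C=24 D=22] open={R5,R6,R7,R8,R9}
Step 14: reserve R10 B 7 -> on_hand[A=44 B=43 C=40 D=22] avail[A=42 B=23 C=24 D=22] open={R10,R5,R6,R7,R8,R9}
Step 15: reserve R11 A 5 -> on_hand[A=44 B=43 C=40 D=22] avail[A=37 B=23 C=24 D=22] open={R10,R11,R5,R6,R7,R8,R9}
Step 16: reserve R12 B 8 -> on_hand[A=44 B=43 C=40 D=22] avail[A=37 B=15 C=24 D=22] open={R10,R11,R12,R5,R6,R7,R8,R9}
Step 17: reserve R13 A 1 -> on_hand[A=44 B=43 C=40 D=22] avail[A=36 B=15 C=24 D=22] open={R10,R11,R12,R13,R5,R6,R7,R8,R9}
Step 18: reserve R14 C 1 -> on_hand[A=44 B=43 C=40 D=22] avail[A=36 B=15 C=23 D=22] open={R10,R11,R12,R13,R14,R5,R6,R7,R8,R9}
Step 19: commit R12 -> on_hand[A=44 B=35 C=40 D=22] avail[A=36 B=15 C=23 D=22] open={R10,R11,R13,R14,R5,R6,R7,R8,R9}
Step 20: commit R10 -> on_hand[A=44 B=28 C=40 D=22] avail[A=36 B=15 C=23 D=22] open={R11,R13,R14,R5,R6,R7,R8,R9}
Step 21: commit R8 -> on_hand[A=44 B=28 C=31 D=22] avail[A=36 B=15 C=23 D=22] open={R11,R13,R14,R5,R6,R7,R9}
Open reservations: ['R11', 'R13', 'R14', 'R5', 'R6', 'R7', 'R9'] -> 7

Answer: 7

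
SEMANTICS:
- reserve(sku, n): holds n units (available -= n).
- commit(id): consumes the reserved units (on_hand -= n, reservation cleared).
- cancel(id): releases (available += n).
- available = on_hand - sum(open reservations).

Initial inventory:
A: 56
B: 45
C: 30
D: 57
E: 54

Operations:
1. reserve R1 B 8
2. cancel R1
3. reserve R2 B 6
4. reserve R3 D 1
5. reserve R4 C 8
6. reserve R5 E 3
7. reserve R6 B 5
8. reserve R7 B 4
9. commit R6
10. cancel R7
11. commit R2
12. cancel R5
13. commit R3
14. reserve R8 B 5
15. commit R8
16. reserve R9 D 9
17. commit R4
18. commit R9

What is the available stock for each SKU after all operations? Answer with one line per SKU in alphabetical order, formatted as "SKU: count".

Step 1: reserve R1 B 8 -> on_hand[A=56 B=45 C=30 D=57 E=54] avail[A=56 B=37 C=30 D=57 E=54] open={R1}
Step 2: cancel R1 -> on_hand[A=56 B=45 C=30 D=57 E=54] avail[A=56 B=45 C=30 D=57 E=54] open={}
Step 3: reserve R2 B 6 -> on_hand[A=56 B=45 C=30 D=57 E=54] avail[A=56 B=39 C=30 D=57 E=54] open={R2}
Step 4: reserve R3 D 1 -> on_hand[A=56 B=45 C=30 D=57 E=54] avail[A=56 B=39 C=30 D=56 E=54] open={R2,R3}
Step 5: reserve R4 C 8 -> on_hand[A=56 B=45 C=30 D=57 E=54] avail[A=56 B=39 C=22 D=56 E=54] open={R2,R3,R4}
Step 6: reserve R5 E 3 -> on_hand[A=56 B=45 C=30 D=57 E=54] avail[A=56 B=39 C=22 D=56 E=51] open={R2,R3,R4,R5}
Step 7: reserve R6 B 5 -> on_hand[A=56 B=45 C=30 D=57 E=54] avail[A=56 B=34 C=22 D=56 E=51] open={R2,R3,R4,R5,R6}
Step 8: reserve R7 B 4 -> on_hand[A=56 B=45 C=30 D=57 E=54] avail[A=56 B=30 C=22 D=56 E=51] open={R2,R3,R4,R5,R6,R7}
Step 9: commit R6 -> on_hand[A=56 B=40 C=30 D=57 E=54] avail[A=56 B=30 C=22 D=56 E=51] open={R2,R3,R4,R5,R7}
Step 10: cancel R7 -> on_hand[A=56 B=40 C=30 D=57 E=54] avail[A=56 B=34 C=22 D=56 E=51] open={R2,R3,R4,R5}
Step 11: commit R2 -> on_hand[A=56 B=34 C=30 D=57 E=54] avail[A=56 B=34 C=22 D=56 E=51] open={R3,R4,R5}
Step 12: cancel R5 -> on_hand[A=56 B=34 C=30 D=57 E=54] avail[A=56 B=34 C=22 D=56 E=54] open={R3,R4}
Step 13: commit R3 -> on_hand[A=56 B=34 C=30 D=56 E=54] avail[A=56 B=34 C=22 D=56 E=54] open={R4}
Step 14: reserve R8 B 5 -> on_hand[A=56 B=34 C=30 D=56 E=54] avail[A=56 B=29 C=22 D=56 E=54] open={R4,R8}
Step 15: commit R8 -> on_hand[A=56 B=29 C=30 D=56 E=54] avail[A=56 B=29 C=22 D=56 E=54] open={R4}
Step 16: reserve R9 D 9 -> on_hand[A=56 B=29 C=30 D=56 E=54] avail[A=56 B=29 C=22 D=47 E=54] open={R4,R9}
Step 17: commit R4 -> on_hand[A=56 B=29 C=22 D=56 E=54] avail[A=56 B=29 C=22 D=47 E=54] open={R9}
Step 18: commit R9 -> on_hand[A=56 B=29 C=22 D=47 E=54] avail[A=56 B=29 C=22 D=47 E=54] open={}

Answer: A: 56
B: 29
C: 22
D: 47
E: 54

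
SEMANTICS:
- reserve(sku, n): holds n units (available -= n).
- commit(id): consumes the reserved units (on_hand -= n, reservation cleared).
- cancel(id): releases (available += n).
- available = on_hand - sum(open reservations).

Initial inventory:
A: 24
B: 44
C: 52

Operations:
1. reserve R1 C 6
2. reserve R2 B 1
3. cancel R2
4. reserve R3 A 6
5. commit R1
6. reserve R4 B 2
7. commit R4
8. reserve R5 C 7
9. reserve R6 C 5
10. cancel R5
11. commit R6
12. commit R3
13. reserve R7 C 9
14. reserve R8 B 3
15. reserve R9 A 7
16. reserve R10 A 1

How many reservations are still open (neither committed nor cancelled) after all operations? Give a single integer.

Step 1: reserve R1 C 6 -> on_hand[A=24 B=44 C=52] avail[A=24 B=44 C=46] open={R1}
Step 2: reserve R2 B 1 -> on_hand[A=24 B=44 C=52] avail[A=24 B=43 C=46] open={R1,R2}
Step 3: cancel R2 -> on_hand[A=24 B=44 C=52] avail[A=24 B=44 C=46] open={R1}
Step 4: reserve R3 A 6 -> on_hand[A=24 B=44 C=52] avail[A=18 B=44 C=46] open={R1,R3}
Step 5: commit R1 -> on_hand[A=24 B=44 C=46] avail[A=18 B=44 C=46] open={R3}
Step 6: reserve R4 B 2 -> on_hand[A=24 B=44 C=46] avail[A=18 B=42 C=46] open={R3,R4}
Step 7: commit R4 -> on_hand[A=24 B=42 C=46] avail[A=18 B=42 C=46] open={R3}
Step 8: reserve R5 C 7 -> on_hand[A=24 B=42 C=46] avail[A=18 B=42 C=39] open={R3,R5}
Step 9: reserve R6 C 5 -> on_hand[A=24 B=42 C=46] avail[A=18 B=42 C=34] open={R3,R5,R6}
Step 10: cancel R5 -> on_hand[A=24 B=42 C=46] avail[A=18 B=42 C=41] open={R3,R6}
Step 11: commit R6 -> on_hand[A=24 B=42 C=41] avail[A=18 B=42 C=41] open={R3}
Step 12: commit R3 -> on_hand[A=18 B=42 C=41] avail[A=18 B=42 C=41] open={}
Step 13: reserve R7 C 9 -> on_hand[A=18 B=42 C=41] avail[A=18 B=42 C=32] open={R7}
Step 14: reserve R8 B 3 -> on_hand[A=18 B=42 C=41] avail[A=18 B=39 C=32] open={R7,R8}
Step 15: reserve R9 A 7 -> on_hand[A=18 B=42 C=41] avail[A=11 B=39 C=32] open={R7,R8,R9}
Step 16: reserve R10 A 1 -> on_hand[A=18 B=42 C=41] avail[A=10 B=39 C=32] open={R10,R7,R8,R9}
Open reservations: ['R10', 'R7', 'R8', 'R9'] -> 4

Answer: 4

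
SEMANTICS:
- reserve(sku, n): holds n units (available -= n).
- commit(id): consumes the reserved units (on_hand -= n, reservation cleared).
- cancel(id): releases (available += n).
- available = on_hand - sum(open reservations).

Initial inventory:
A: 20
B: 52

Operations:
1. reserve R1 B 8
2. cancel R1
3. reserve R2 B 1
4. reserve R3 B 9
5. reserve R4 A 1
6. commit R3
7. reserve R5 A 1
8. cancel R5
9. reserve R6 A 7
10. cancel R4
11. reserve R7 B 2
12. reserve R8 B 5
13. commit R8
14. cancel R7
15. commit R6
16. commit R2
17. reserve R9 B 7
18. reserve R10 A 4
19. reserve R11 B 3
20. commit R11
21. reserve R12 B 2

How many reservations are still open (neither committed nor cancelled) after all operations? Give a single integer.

Step 1: reserve R1 B 8 -> on_hand[A=20 B=52] avail[A=20 B=44] open={R1}
Step 2: cancel R1 -> on_hand[A=20 B=52] avail[A=20 B=52] open={}
Step 3: reserve R2 B 1 -> on_hand[A=20 B=52] avail[A=20 B=51] open={R2}
Step 4: reserve R3 B 9 -> on_hand[A=20 B=52] avail[A=20 B=42] open={R2,R3}
Step 5: reserve R4 A 1 -> on_hand[A=20 B=52] avail[A=19 B=42] open={R2,R3,R4}
Step 6: commit R3 -> on_hand[A=20 B=43] avail[A=19 B=42] open={R2,R4}
Step 7: reserve R5 A 1 -> on_hand[A=20 B=43] avail[A=18 B=42] open={R2,R4,R5}
Step 8: cancel R5 -> on_hand[A=20 B=43] avail[A=19 B=42] open={R2,R4}
Step 9: reserve R6 A 7 -> on_hand[A=20 B=43] avail[A=12 B=42] open={R2,R4,R6}
Step 10: cancel R4 -> on_hand[A=20 B=43] avail[A=13 B=42] open={R2,R6}
Step 11: reserve R7 B 2 -> on_hand[A=20 B=43] avail[A=13 B=40] open={R2,R6,R7}
Step 12: reserve R8 B 5 -> on_hand[A=20 B=43] avail[A=13 B=35] open={R2,R6,R7,R8}
Step 13: commit R8 -> on_hand[A=20 B=38] avail[A=13 B=35] open={R2,R6,R7}
Step 14: cancel R7 -> on_hand[A=20 B=38] avail[A=13 B=37] open={R2,R6}
Step 15: commit R6 -> on_hand[A=13 B=38] avail[A=13 B=37] open={R2}
Step 16: commit R2 -> on_hand[A=13 B=37] avail[A=13 B=37] open={}
Step 17: reserve R9 B 7 -> on_hand[A=13 B=37] avail[A=13 B=30] open={R9}
Step 18: reserve R10 A 4 -> on_hand[A=13 B=37] avail[A=9 B=30] open={R10,R9}
Step 19: reserve R11 B 3 -> on_hand[A=13 B=37] avail[A=9 B=27] open={R10,R11,R9}
Step 20: commit R11 -> on_hand[A=13 B=34] avail[A=9 B=27] open={R10,R9}
Step 21: reserve R12 B 2 -> on_hand[A=13 B=34] avail[A=9 B=25] open={R10,R12,R9}
Open reservations: ['R10', 'R12', 'R9'] -> 3

Answer: 3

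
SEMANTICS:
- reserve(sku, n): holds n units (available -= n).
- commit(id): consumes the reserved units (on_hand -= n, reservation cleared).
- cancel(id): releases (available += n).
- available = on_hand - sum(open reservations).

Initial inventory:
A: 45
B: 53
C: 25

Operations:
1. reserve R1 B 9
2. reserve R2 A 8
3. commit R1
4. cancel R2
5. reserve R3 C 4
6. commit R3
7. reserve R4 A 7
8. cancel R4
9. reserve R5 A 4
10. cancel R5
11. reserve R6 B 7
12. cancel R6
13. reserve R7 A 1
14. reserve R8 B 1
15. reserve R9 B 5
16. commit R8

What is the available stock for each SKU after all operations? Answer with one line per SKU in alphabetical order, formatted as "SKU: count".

Step 1: reserve R1 B 9 -> on_hand[A=45 B=53 C=25] avail[A=45 B=44 C=25] open={R1}
Step 2: reserve R2 A 8 -> on_hand[A=45 B=53 C=25] avail[A=37 B=44 C=25] open={R1,R2}
Step 3: commit R1 -> on_hand[A=45 B=44 C=25] avail[A=37 B=44 C=25] open={R2}
Step 4: cancel R2 -> on_hand[A=45 B=44 C=25] avail[A=45 B=44 C=25] open={}
Step 5: reserve R3 C 4 -> on_hand[A=45 B=44 C=25] avail[A=45 B=44 C=21] open={R3}
Step 6: commit R3 -> on_hand[A=45 B=44 C=21] avail[A=45 B=44 C=21] open={}
Step 7: reserve R4 A 7 -> on_hand[A=45 B=44 C=21] avail[A=38 B=44 C=21] open={R4}
Step 8: cancel R4 -> on_hand[A=45 B=44 C=21] avail[A=45 B=44 C=21] open={}
Step 9: reserve R5 A 4 -> on_hand[A=45 B=44 C=21] avail[A=41 B=44 C=21] open={R5}
Step 10: cancel R5 -> on_hand[A=45 B=44 C=21] avail[A=45 B=44 C=21] open={}
Step 11: reserve R6 B 7 -> on_hand[A=45 B=44 C=21] avail[A=45 B=37 C=21] open={R6}
Step 12: cancel R6 -> on_hand[A=45 B=44 C=21] avail[A=45 B=44 C=21] open={}
Step 13: reserve R7 A 1 -> on_hand[A=45 B=44 C=21] avail[A=44 B=44 C=21] open={R7}
Step 14: reserve R8 B 1 -> on_hand[A=45 B=44 C=21] avail[A=44 B=43 C=21] open={R7,R8}
Step 15: reserve R9 B 5 -> on_hand[A=45 B=44 C=21] avail[A=44 B=38 C=21] open={R7,R8,R9}
Step 16: commit R8 -> on_hand[A=45 B=43 C=21] avail[A=44 B=38 C=21] open={R7,R9}

Answer: A: 44
B: 38
C: 21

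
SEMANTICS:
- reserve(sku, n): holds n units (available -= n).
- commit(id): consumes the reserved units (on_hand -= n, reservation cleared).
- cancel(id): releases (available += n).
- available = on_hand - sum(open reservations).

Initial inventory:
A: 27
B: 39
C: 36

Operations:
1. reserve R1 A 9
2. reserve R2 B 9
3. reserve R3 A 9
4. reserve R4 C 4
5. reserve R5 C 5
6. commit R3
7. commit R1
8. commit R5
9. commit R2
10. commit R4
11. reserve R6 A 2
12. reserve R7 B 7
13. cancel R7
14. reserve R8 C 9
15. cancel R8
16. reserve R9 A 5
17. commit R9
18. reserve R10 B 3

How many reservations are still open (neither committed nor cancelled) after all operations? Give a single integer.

Answer: 2

Derivation:
Step 1: reserve R1 A 9 -> on_hand[A=27 B=39 C=36] avail[A=18 B=39 C=36] open={R1}
Step 2: reserve R2 B 9 -> on_hand[A=27 B=39 C=36] avail[A=18 B=30 C=36] open={R1,R2}
Step 3: reserve R3 A 9 -> on_hand[A=27 B=39 C=36] avail[A=9 B=30 C=36] open={R1,R2,R3}
Step 4: reserve R4 C 4 -> on_hand[A=27 B=39 C=36] avail[A=9 B=30 C=32] open={R1,R2,R3,R4}
Step 5: reserve R5 C 5 -> on_hand[A=27 B=39 C=36] avail[A=9 B=30 C=27] open={R1,R2,R3,R4,R5}
Step 6: commit R3 -> on_hand[A=18 B=39 C=36] avail[A=9 B=30 C=27] open={R1,R2,R4,R5}
Step 7: commit R1 -> on_hand[A=9 B=39 C=36] avail[A=9 B=30 C=27] open={R2,R4,R5}
Step 8: commit R5 -> on_hand[A=9 B=39 C=31] avail[A=9 B=30 C=27] open={R2,R4}
Step 9: commit R2 -> on_hand[A=9 B=30 C=31] avail[A=9 B=30 C=27] open={R4}
Step 10: commit R4 -> on_hand[A=9 B=30 C=27] avail[A=9 B=30 C=27] open={}
Step 11: reserve R6 A 2 -> on_hand[A=9 B=30 C=27] avail[A=7 B=30 C=27] open={R6}
Step 12: reserve R7 B 7 -> on_hand[A=9 B=30 C=27] avail[A=7 B=23 C=27] open={R6,R7}
Step 13: cancel R7 -> on_hand[A=9 B=30 C=27] avail[A=7 B=30 C=27] open={R6}
Step 14: reserve R8 C 9 -> on_hand[A=9 B=30 C=27] avail[A=7 B=30 C=18] open={R6,R8}
Step 15: cancel R8 -> on_hand[A=9 B=30 C=27] avail[A=7 B=30 C=27] open={R6}
Step 16: reserve R9 A 5 -> on_hand[A=9 B=30 C=27] avail[A=2 B=30 C=27] open={R6,R9}
Step 17: commit R9 -> on_hand[A=4 B=30 C=27] avail[A=2 B=30 C=27] open={R6}
Step 18: reserve R10 B 3 -> on_hand[A=4 B=30 C=27] avail[A=2 B=27 C=27] open={R10,R6}
Open reservations: ['R10', 'R6'] -> 2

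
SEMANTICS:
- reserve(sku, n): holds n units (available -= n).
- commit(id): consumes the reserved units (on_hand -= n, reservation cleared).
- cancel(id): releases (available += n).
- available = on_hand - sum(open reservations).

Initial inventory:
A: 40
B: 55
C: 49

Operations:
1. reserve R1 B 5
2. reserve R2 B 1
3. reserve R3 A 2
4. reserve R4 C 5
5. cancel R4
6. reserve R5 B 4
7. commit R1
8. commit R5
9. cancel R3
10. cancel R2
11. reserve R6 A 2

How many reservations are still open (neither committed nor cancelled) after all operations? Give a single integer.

Step 1: reserve R1 B 5 -> on_hand[A=40 B=55 C=49] avail[A=40 B=50 C=49] open={R1}
Step 2: reserve R2 B 1 -> on_hand[A=40 B=55 C=49] avail[A=40 B=49 C=49] open={R1,R2}
Step 3: reserve R3 A 2 -> on_hand[A=40 B=55 C=49] avail[A=38 B=49 C=49] open={R1,R2,R3}
Step 4: reserve R4 C 5 -> on_hand[A=40 B=55 C=49] avail[A=38 B=49 C=44] open={R1,R2,R3,R4}
Step 5: cancel R4 -> on_hand[A=40 B=55 C=49] avail[A=38 B=49 C=49] open={R1,R2,R3}
Step 6: reserve R5 B 4 -> on_hand[A=40 B=55 C=49] avail[A=38 B=45 C=49] open={R1,R2,R3,R5}
Step 7: commit R1 -> on_hand[A=40 B=50 C=49] avail[A=38 B=45 C=49] open={R2,R3,R5}
Step 8: commit R5 -> on_hand[A=40 B=46 C=49] avail[A=38 B=45 C=49] open={R2,R3}
Step 9: cancel R3 -> on_hand[A=40 B=46 C=49] avail[A=40 B=45 C=49] open={R2}
Step 10: cancel R2 -> on_hand[A=40 B=46 C=49] avail[A=40 B=46 C=49] open={}
Step 11: reserve R6 A 2 -> on_hand[A=40 B=46 C=49] avail[A=38 B=46 C=49] open={R6}
Open reservations: ['R6'] -> 1

Answer: 1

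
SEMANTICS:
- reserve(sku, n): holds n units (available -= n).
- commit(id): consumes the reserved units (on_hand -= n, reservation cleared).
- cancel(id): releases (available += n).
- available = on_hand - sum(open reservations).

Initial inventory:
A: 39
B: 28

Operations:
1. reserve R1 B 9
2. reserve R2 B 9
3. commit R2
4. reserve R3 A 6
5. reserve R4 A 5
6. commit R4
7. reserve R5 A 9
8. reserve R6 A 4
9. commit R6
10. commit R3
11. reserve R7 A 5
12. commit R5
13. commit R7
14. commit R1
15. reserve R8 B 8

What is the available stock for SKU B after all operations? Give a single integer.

Answer: 2

Derivation:
Step 1: reserve R1 B 9 -> on_hand[A=39 B=28] avail[A=39 B=19] open={R1}
Step 2: reserve R2 B 9 -> on_hand[A=39 B=28] avail[A=39 B=10] open={R1,R2}
Step 3: commit R2 -> on_hand[A=39 B=19] avail[A=39 B=10] open={R1}
Step 4: reserve R3 A 6 -> on_hand[A=39 B=19] avail[A=33 B=10] open={R1,R3}
Step 5: reserve R4 A 5 -> on_hand[A=39 B=19] avail[A=28 B=10] open={R1,R3,R4}
Step 6: commit R4 -> on_hand[A=34 B=19] avail[A=28 B=10] open={R1,R3}
Step 7: reserve R5 A 9 -> on_hand[A=34 B=19] avail[A=19 B=10] open={R1,R3,R5}
Step 8: reserve R6 A 4 -> on_hand[A=34 B=19] avail[A=15 B=10] open={R1,R3,R5,R6}
Step 9: commit R6 -> on_hand[A=30 B=19] avail[A=15 B=10] open={R1,R3,R5}
Step 10: commit R3 -> on_hand[A=24 B=19] avail[A=15 B=10] open={R1,R5}
Step 11: reserve R7 A 5 -> on_hand[A=24 B=19] avail[A=10 B=10] open={R1,R5,R7}
Step 12: commit R5 -> on_hand[A=15 B=19] avail[A=10 B=10] open={R1,R7}
Step 13: commit R7 -> on_hand[A=10 B=19] avail[A=10 B=10] open={R1}
Step 14: commit R1 -> on_hand[A=10 B=10] avail[A=10 B=10] open={}
Step 15: reserve R8 B 8 -> on_hand[A=10 B=10] avail[A=10 B=2] open={R8}
Final available[B] = 2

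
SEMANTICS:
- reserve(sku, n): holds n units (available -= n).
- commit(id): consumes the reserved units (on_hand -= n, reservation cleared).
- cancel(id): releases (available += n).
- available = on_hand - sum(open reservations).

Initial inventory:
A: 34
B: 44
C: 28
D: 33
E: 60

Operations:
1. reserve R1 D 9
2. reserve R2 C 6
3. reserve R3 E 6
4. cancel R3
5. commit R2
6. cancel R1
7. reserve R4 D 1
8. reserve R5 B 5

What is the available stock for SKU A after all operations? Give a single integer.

Answer: 34

Derivation:
Step 1: reserve R1 D 9 -> on_hand[A=34 B=44 C=28 D=33 E=60] avail[A=34 B=44 C=28 D=24 E=60] open={R1}
Step 2: reserve R2 C 6 -> on_hand[A=34 B=44 C=28 D=33 E=60] avail[A=34 B=44 C=22 D=24 E=60] open={R1,R2}
Step 3: reserve R3 E 6 -> on_hand[A=34 B=44 C=28 D=33 E=60] avail[A=34 B=44 C=22 D=24 E=54] open={R1,R2,R3}
Step 4: cancel R3 -> on_hand[A=34 B=44 C=28 D=33 E=60] avail[A=34 B=44 C=22 D=24 E=60] open={R1,R2}
Step 5: commit R2 -> on_hand[A=34 B=44 C=22 D=33 E=60] avail[A=34 B=44 C=22 D=24 E=60] open={R1}
Step 6: cancel R1 -> on_hand[A=34 B=44 C=22 D=33 E=60] avail[A=34 B=44 C=22 D=33 E=60] open={}
Step 7: reserve R4 D 1 -> on_hand[A=34 B=44 C=22 D=33 E=60] avail[A=34 B=44 C=22 D=32 E=60] open={R4}
Step 8: reserve R5 B 5 -> on_hand[A=34 B=44 C=22 D=33 E=60] avail[A=34 B=39 C=22 D=32 E=60] open={R4,R5}
Final available[A] = 34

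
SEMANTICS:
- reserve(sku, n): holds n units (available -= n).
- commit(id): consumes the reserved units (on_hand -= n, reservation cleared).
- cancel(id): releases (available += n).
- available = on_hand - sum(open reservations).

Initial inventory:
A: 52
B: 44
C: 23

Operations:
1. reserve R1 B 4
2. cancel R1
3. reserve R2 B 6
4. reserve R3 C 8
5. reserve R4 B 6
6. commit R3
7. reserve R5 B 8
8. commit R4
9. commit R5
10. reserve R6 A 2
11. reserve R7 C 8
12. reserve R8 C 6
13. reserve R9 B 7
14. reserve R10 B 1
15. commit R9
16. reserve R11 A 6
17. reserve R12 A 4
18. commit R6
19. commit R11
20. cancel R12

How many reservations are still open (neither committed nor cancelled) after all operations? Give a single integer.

Answer: 4

Derivation:
Step 1: reserve R1 B 4 -> on_hand[A=52 B=44 C=23] avail[A=52 B=40 C=23] open={R1}
Step 2: cancel R1 -> on_hand[A=52 B=44 C=23] avail[A=52 B=44 C=23] open={}
Step 3: reserve R2 B 6 -> on_hand[A=52 B=44 C=23] avail[A=52 B=38 C=23] open={R2}
Step 4: reserve R3 C 8 -> on_hand[A=52 B=44 C=23] avail[A=52 B=38 C=15] open={R2,R3}
Step 5: reserve R4 B 6 -> on_hand[A=52 B=44 C=23] avail[A=52 B=32 C=15] open={R2,R3,R4}
Step 6: commit R3 -> on_hand[A=52 B=44 C=15] avail[A=52 B=32 C=15] open={R2,R4}
Step 7: reserve R5 B 8 -> on_hand[A=52 B=44 C=15] avail[A=52 B=24 C=15] open={R2,R4,R5}
Step 8: commit R4 -> on_hand[A=52 B=38 C=15] avail[A=52 B=24 C=15] open={R2,R5}
Step 9: commit R5 -> on_hand[A=52 B=30 C=15] avail[A=52 B=24 C=15] open={R2}
Step 10: reserve R6 A 2 -> on_hand[A=52 B=30 C=15] avail[A=50 B=24 C=15] open={R2,R6}
Step 11: reserve R7 C 8 -> on_hand[A=52 B=30 C=15] avail[A=50 B=24 C=7] open={R2,R6,R7}
Step 12: reserve R8 C 6 -> on_hand[A=52 B=30 C=15] avail[A=50 B=24 C=1] open={R2,R6,R7,R8}
Step 13: reserve R9 B 7 -> on_hand[A=52 B=30 C=15] avail[A=50 B=17 C=1] open={R2,R6,R7,R8,R9}
Step 14: reserve R10 B 1 -> on_hand[A=52 B=30 C=15] avail[A=50 B=16 C=1] open={R10,R2,R6,R7,R8,R9}
Step 15: commit R9 -> on_hand[A=52 B=23 C=15] avail[A=50 B=16 C=1] open={R10,R2,R6,R7,R8}
Step 16: reserve R11 A 6 -> on_hand[A=52 B=23 C=15] avail[A=44 B=16 C=1] open={R10,R11,R2,R6,R7,R8}
Step 17: reserve R12 A 4 -> on_hand[A=52 B=23 C=15] avail[A=40 B=16 C=1] open={R10,R11,R12,R2,R6,R7,R8}
Step 18: commit R6 -> on_hand[A=50 B=23 C=15] avail[A=40 B=16 C=1] open={R10,R11,R12,R2,R7,R8}
Step 19: commit R11 -> on_hand[A=44 B=23 C=15] avail[A=40 B=16 C=1] open={R10,R12,R2,R7,R8}
Step 20: cancel R12 -> on_hand[A=44 B=23 C=15] avail[A=44 B=16 C=1] open={R10,R2,R7,R8}
Open reservations: ['R10', 'R2', 'R7', 'R8'] -> 4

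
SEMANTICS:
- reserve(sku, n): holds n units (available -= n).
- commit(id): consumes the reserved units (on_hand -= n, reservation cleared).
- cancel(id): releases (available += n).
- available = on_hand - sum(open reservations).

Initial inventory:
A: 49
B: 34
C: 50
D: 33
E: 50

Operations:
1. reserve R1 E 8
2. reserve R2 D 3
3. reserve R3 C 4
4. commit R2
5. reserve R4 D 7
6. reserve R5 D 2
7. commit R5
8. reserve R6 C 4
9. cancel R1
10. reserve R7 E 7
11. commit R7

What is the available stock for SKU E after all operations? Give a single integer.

Step 1: reserve R1 E 8 -> on_hand[A=49 B=34 C=50 D=33 E=50] avail[A=49 B=34 C=50 D=33 E=42] open={R1}
Step 2: reserve R2 D 3 -> on_hand[A=49 B=34 C=50 D=33 E=50] avail[A=49 B=34 C=50 D=30 E=42] open={R1,R2}
Step 3: reserve R3 C 4 -> on_hand[A=49 B=34 C=50 D=33 E=50] avail[A=49 B=34 C=46 D=30 E=42] open={R1,R2,R3}
Step 4: commit R2 -> on_hand[A=49 B=34 C=50 D=30 E=50] avail[A=49 B=34 C=46 D=30 E=42] open={R1,R3}
Step 5: reserve R4 D 7 -> on_hand[A=49 B=34 C=50 D=30 E=50] avail[A=49 B=34 C=46 D=23 E=42] open={R1,R3,R4}
Step 6: reserve R5 D 2 -> on_hand[A=49 B=34 C=50 D=30 E=50] avail[A=49 B=34 C=46 D=21 E=42] open={R1,R3,R4,R5}
Step 7: commit R5 -> on_hand[A=49 B=34 C=50 D=28 E=50] avail[A=49 B=34 C=46 D=21 E=42] open={R1,R3,R4}
Step 8: reserve R6 C 4 -> on_hand[A=49 B=34 C=50 D=28 E=50] avail[A=49 B=34 C=42 D=21 E=42] open={R1,R3,R4,R6}
Step 9: cancel R1 -> on_hand[A=49 B=34 C=50 D=28 E=50] avail[A=49 B=34 C=42 D=21 E=50] open={R3,R4,R6}
Step 10: reserve R7 E 7 -> on_hand[A=49 B=34 C=50 D=28 E=50] avail[A=49 B=34 C=42 D=21 E=43] open={R3,R4,R6,R7}
Step 11: commit R7 -> on_hand[A=49 B=34 C=50 D=28 E=43] avail[A=49 B=34 C=42 D=21 E=43] open={R3,R4,R6}
Final available[E] = 43

Answer: 43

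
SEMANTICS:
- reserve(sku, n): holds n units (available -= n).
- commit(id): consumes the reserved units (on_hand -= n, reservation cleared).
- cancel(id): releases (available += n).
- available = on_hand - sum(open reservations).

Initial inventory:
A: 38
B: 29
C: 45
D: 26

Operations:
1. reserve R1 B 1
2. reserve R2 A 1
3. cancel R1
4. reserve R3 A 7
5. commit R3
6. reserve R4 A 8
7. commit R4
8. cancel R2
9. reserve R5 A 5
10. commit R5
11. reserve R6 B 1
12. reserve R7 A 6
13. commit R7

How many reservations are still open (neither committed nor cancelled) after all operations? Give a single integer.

Answer: 1

Derivation:
Step 1: reserve R1 B 1 -> on_hand[A=38 B=29 C=45 D=26] avail[A=38 B=28 C=45 D=26] open={R1}
Step 2: reserve R2 A 1 -> on_hand[A=38 B=29 C=45 D=26] avail[A=37 B=28 C=45 D=26] open={R1,R2}
Step 3: cancel R1 -> on_hand[A=38 B=29 C=45 D=26] avail[A=37 B=29 C=45 D=26] open={R2}
Step 4: reserve R3 A 7 -> on_hand[A=38 B=29 C=45 D=26] avail[A=30 B=29 C=45 D=26] open={R2,R3}
Step 5: commit R3 -> on_hand[A=31 B=29 C=45 D=26] avail[A=30 B=29 C=45 D=26] open={R2}
Step 6: reserve R4 A 8 -> on_hand[A=31 B=29 C=45 D=26] avail[A=22 B=29 C=45 D=26] open={R2,R4}
Step 7: commit R4 -> on_hand[A=23 B=29 C=45 D=26] avail[A=22 B=29 C=45 D=26] open={R2}
Step 8: cancel R2 -> on_hand[A=23 B=29 C=45 D=26] avail[A=23 B=29 C=45 D=26] open={}
Step 9: reserve R5 A 5 -> on_hand[A=23 B=29 C=45 D=26] avail[A=18 B=29 C=45 D=26] open={R5}
Step 10: commit R5 -> on_hand[A=18 B=29 C=45 D=26] avail[A=18 B=29 C=45 D=26] open={}
Step 11: reserve R6 B 1 -> on_hand[A=18 B=29 C=45 D=26] avail[A=18 B=28 C=45 D=26] open={R6}
Step 12: reserve R7 A 6 -> on_hand[A=18 B=29 C=45 D=26] avail[A=12 B=28 C=45 D=26] open={R6,R7}
Step 13: commit R7 -> on_hand[A=12 B=29 C=45 D=26] avail[A=12 B=28 C=45 D=26] open={R6}
Open reservations: ['R6'] -> 1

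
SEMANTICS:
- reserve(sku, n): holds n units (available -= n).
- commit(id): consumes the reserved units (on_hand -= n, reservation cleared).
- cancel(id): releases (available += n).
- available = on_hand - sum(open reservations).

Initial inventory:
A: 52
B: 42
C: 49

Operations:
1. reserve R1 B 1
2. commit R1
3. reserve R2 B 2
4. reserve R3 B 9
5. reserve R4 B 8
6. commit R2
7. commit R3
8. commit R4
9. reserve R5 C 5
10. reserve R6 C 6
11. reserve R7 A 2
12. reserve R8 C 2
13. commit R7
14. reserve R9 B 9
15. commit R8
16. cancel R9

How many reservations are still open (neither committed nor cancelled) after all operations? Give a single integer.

Step 1: reserve R1 B 1 -> on_hand[A=52 B=42 C=49] avail[A=52 B=41 C=49] open={R1}
Step 2: commit R1 -> on_hand[A=52 B=41 C=49] avail[A=52 B=41 C=49] open={}
Step 3: reserve R2 B 2 -> on_hand[A=52 B=41 C=49] avail[A=52 B=39 C=49] open={R2}
Step 4: reserve R3 B 9 -> on_hand[A=52 B=41 C=49] avail[A=52 B=30 C=49] open={R2,R3}
Step 5: reserve R4 B 8 -> on_hand[A=52 B=41 C=49] avail[A=52 B=22 C=49] open={R2,R3,R4}
Step 6: commit R2 -> on_hand[A=52 B=39 C=49] avail[A=52 B=22 C=49] open={R3,R4}
Step 7: commit R3 -> on_hand[A=52 B=30 C=49] avail[A=52 B=22 C=49] open={R4}
Step 8: commit R4 -> on_hand[A=52 B=22 C=49] avail[A=52 B=22 C=49] open={}
Step 9: reserve R5 C 5 -> on_hand[A=52 B=22 C=49] avail[A=52 B=22 C=44] open={R5}
Step 10: reserve R6 C 6 -> on_hand[A=52 B=22 C=49] avail[A=52 B=22 C=38] open={R5,R6}
Step 11: reserve R7 A 2 -> on_hand[A=52 B=22 C=49] avail[A=50 B=22 C=38] open={R5,R6,R7}
Step 12: reserve R8 C 2 -> on_hand[A=52 B=22 C=49] avail[A=50 B=22 C=36] open={R5,R6,R7,R8}
Step 13: commit R7 -> on_hand[A=50 B=22 C=49] avail[A=50 B=22 C=36] open={R5,R6,R8}
Step 14: reserve R9 B 9 -> on_hand[A=50 B=22 C=49] avail[A=50 B=13 C=36] open={R5,R6,R8,R9}
Step 15: commit R8 -> on_hand[A=50 B=22 C=47] avail[A=50 B=13 C=36] open={R5,R6,R9}
Step 16: cancel R9 -> on_hand[A=50 B=22 C=47] avail[A=50 B=22 C=36] open={R5,R6}
Open reservations: ['R5', 'R6'] -> 2

Answer: 2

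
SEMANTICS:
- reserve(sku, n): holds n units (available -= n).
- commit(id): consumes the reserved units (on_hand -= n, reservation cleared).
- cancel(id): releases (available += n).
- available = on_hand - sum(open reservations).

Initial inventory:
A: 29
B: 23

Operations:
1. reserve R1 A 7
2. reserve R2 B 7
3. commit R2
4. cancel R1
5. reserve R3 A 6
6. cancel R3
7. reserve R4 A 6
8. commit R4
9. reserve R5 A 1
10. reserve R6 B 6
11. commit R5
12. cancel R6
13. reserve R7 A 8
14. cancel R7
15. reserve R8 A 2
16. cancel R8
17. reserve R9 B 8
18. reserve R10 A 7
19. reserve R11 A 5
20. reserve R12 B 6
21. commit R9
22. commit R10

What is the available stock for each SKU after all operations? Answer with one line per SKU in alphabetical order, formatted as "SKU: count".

Step 1: reserve R1 A 7 -> on_hand[A=29 B=23] avail[A=22 B=23] open={R1}
Step 2: reserve R2 B 7 -> on_hand[A=29 B=23] avail[A=22 B=16] open={R1,R2}
Step 3: commit R2 -> on_hand[A=29 B=16] avail[A=22 B=16] open={R1}
Step 4: cancel R1 -> on_hand[A=29 B=16] avail[A=29 B=16] open={}
Step 5: reserve R3 A 6 -> on_hand[A=29 B=16] avail[A=23 B=16] open={R3}
Step 6: cancel R3 -> on_hand[A=29 B=16] avail[A=29 B=16] open={}
Step 7: reserve R4 A 6 -> on_hand[A=29 B=16] avail[A=23 B=16] open={R4}
Step 8: commit R4 -> on_hand[A=23 B=16] avail[A=23 B=16] open={}
Step 9: reserve R5 A 1 -> on_hand[A=23 B=16] avail[A=22 B=16] open={R5}
Step 10: reserve R6 B 6 -> on_hand[A=23 B=16] avail[A=22 B=10] open={R5,R6}
Step 11: commit R5 -> on_hand[A=22 B=16] avail[A=22 B=10] open={R6}
Step 12: cancel R6 -> on_hand[A=22 B=16] avail[A=22 B=16] open={}
Step 13: reserve R7 A 8 -> on_hand[A=22 B=16] avail[A=14 B=16] open={R7}
Step 14: cancel R7 -> on_hand[A=22 B=16] avail[A=22 B=16] open={}
Step 15: reserve R8 A 2 -> on_hand[A=22 B=16] avail[A=20 B=16] open={R8}
Step 16: cancel R8 -> on_hand[A=22 B=16] avail[A=22 B=16] open={}
Step 17: reserve R9 B 8 -> on_hand[A=22 B=16] avail[A=22 B=8] open={R9}
Step 18: reserve R10 A 7 -> on_hand[A=22 B=16] avail[A=15 B=8] open={R10,R9}
Step 19: reserve R11 A 5 -> on_hand[A=22 B=16] avail[A=10 B=8] open={R10,R11,R9}
Step 20: reserve R12 B 6 -> on_hand[A=22 B=16] avail[A=10 B=2] open={R10,R11,R12,R9}
Step 21: commit R9 -> on_hand[A=22 B=8] avail[A=10 B=2] open={R10,R11,R12}
Step 22: commit R10 -> on_hand[A=15 B=8] avail[A=10 B=2] open={R11,R12}

Answer: A: 10
B: 2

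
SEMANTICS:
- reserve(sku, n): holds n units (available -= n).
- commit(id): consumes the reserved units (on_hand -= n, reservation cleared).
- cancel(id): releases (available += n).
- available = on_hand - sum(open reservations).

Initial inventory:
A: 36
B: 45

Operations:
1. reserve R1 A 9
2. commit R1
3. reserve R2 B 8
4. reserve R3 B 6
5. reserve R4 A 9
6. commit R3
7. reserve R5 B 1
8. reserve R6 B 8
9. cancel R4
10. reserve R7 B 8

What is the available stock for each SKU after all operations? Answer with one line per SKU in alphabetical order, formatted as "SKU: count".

Answer: A: 27
B: 14

Derivation:
Step 1: reserve R1 A 9 -> on_hand[A=36 B=45] avail[A=27 B=45] open={R1}
Step 2: commit R1 -> on_hand[A=27 B=45] avail[A=27 B=45] open={}
Step 3: reserve R2 B 8 -> on_hand[A=27 B=45] avail[A=27 B=37] open={R2}
Step 4: reserve R3 B 6 -> on_hand[A=27 B=45] avail[A=27 B=31] open={R2,R3}
Step 5: reserve R4 A 9 -> on_hand[A=27 B=45] avail[A=18 B=31] open={R2,R3,R4}
Step 6: commit R3 -> on_hand[A=27 B=39] avail[A=18 B=31] open={R2,R4}
Step 7: reserve R5 B 1 -> on_hand[A=27 B=39] avail[A=18 B=30] open={R2,R4,R5}
Step 8: reserve R6 B 8 -> on_hand[A=27 B=39] avail[A=18 B=22] open={R2,R4,R5,R6}
Step 9: cancel R4 -> on_hand[A=27 B=39] avail[A=27 B=22] open={R2,R5,R6}
Step 10: reserve R7 B 8 -> on_hand[A=27 B=39] avail[A=27 B=14] open={R2,R5,R6,R7}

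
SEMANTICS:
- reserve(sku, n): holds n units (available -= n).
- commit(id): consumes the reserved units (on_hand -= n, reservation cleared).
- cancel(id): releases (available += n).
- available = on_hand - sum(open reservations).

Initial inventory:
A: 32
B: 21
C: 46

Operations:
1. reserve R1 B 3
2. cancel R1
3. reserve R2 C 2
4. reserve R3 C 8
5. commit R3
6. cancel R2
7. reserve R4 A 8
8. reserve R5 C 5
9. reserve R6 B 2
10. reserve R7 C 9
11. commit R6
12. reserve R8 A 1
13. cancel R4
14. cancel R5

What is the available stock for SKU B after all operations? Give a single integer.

Answer: 19

Derivation:
Step 1: reserve R1 B 3 -> on_hand[A=32 B=21 C=46] avail[A=32 B=18 C=46] open={R1}
Step 2: cancel R1 -> on_hand[A=32 B=21 C=46] avail[A=32 B=21 C=46] open={}
Step 3: reserve R2 C 2 -> on_hand[A=32 B=21 C=46] avail[A=32 B=21 C=44] open={R2}
Step 4: reserve R3 C 8 -> on_hand[A=32 B=21 C=46] avail[A=32 B=21 C=36] open={R2,R3}
Step 5: commit R3 -> on_hand[A=32 B=21 C=38] avail[A=32 B=21 C=36] open={R2}
Step 6: cancel R2 -> on_hand[A=32 B=21 C=38] avail[A=32 B=21 C=38] open={}
Step 7: reserve R4 A 8 -> on_hand[A=32 B=21 C=38] avail[A=24 B=21 C=38] open={R4}
Step 8: reserve R5 C 5 -> on_hand[A=32 B=21 C=38] avail[A=24 B=21 C=33] open={R4,R5}
Step 9: reserve R6 B 2 -> on_hand[A=32 B=21 C=38] avail[A=24 B=19 C=33] open={R4,R5,R6}
Step 10: reserve R7 C 9 -> on_hand[A=32 B=21 C=38] avail[A=24 B=19 C=24] open={R4,R5,R6,R7}
Step 11: commit R6 -> on_hand[A=32 B=19 C=38] avail[A=24 B=19 C=24] open={R4,R5,R7}
Step 12: reserve R8 A 1 -> on_hand[A=32 B=19 C=38] avail[A=23 B=19 C=24] open={R4,R5,R7,R8}
Step 13: cancel R4 -> on_hand[A=32 B=19 C=38] avail[A=31 B=19 C=24] open={R5,R7,R8}
Step 14: cancel R5 -> on_hand[A=32 B=19 C=38] avail[A=31 B=19 C=29] open={R7,R8}
Final available[B] = 19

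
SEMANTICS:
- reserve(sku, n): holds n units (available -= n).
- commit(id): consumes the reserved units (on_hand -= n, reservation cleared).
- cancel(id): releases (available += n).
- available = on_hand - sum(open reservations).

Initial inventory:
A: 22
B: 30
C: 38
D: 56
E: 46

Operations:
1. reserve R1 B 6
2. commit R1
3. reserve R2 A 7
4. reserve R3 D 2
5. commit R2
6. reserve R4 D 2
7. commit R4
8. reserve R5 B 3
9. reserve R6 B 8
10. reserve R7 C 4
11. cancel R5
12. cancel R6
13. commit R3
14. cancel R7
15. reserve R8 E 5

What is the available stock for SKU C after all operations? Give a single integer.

Answer: 38

Derivation:
Step 1: reserve R1 B 6 -> on_hand[A=22 B=30 C=38 D=56 E=46] avail[A=22 B=24 C=38 D=56 E=46] open={R1}
Step 2: commit R1 -> on_hand[A=22 B=24 C=38 D=56 E=46] avail[A=22 B=24 C=38 D=56 E=46] open={}
Step 3: reserve R2 A 7 -> on_hand[A=22 B=24 C=38 D=56 E=46] avail[A=15 B=24 C=38 D=56 E=46] open={R2}
Step 4: reserve R3 D 2 -> on_hand[A=22 B=24 C=38 D=56 E=46] avail[A=15 B=24 C=38 D=54 E=46] open={R2,R3}
Step 5: commit R2 -> on_hand[A=15 B=24 C=38 D=56 E=46] avail[A=15 B=24 C=38 D=54 E=46] open={R3}
Step 6: reserve R4 D 2 -> on_hand[A=15 B=24 C=38 D=56 E=46] avail[A=15 B=24 C=38 D=52 E=46] open={R3,R4}
Step 7: commit R4 -> on_hand[A=15 B=24 C=38 D=54 E=46] avail[A=15 B=24 C=38 D=52 E=46] open={R3}
Step 8: reserve R5 B 3 -> on_hand[A=15 B=24 C=38 D=54 E=46] avail[A=15 B=21 C=38 D=52 E=46] open={R3,R5}
Step 9: reserve R6 B 8 -> on_hand[A=15 B=24 C=38 D=54 E=46] avail[A=15 B=13 C=38 D=52 E=46] open={R3,R5,R6}
Step 10: reserve R7 C 4 -> on_hand[A=15 B=24 C=38 D=54 E=46] avail[A=15 B=13 C=34 D=52 E=46] open={R3,R5,R6,R7}
Step 11: cancel R5 -> on_hand[A=15 B=24 C=38 D=54 E=46] avail[A=15 B=16 C=34 D=52 E=46] open={R3,R6,R7}
Step 12: cancel R6 -> on_hand[A=15 B=24 C=38 D=54 E=46] avail[A=15 B=24 C=34 D=52 E=46] open={R3,R7}
Step 13: commit R3 -> on_hand[A=15 B=24 C=38 D=52 E=46] avail[A=15 B=24 C=34 D=52 E=46] open={R7}
Step 14: cancel R7 -> on_hand[A=15 B=24 C=38 D=52 E=46] avail[A=15 B=24 C=38 D=52 E=46] open={}
Step 15: reserve R8 E 5 -> on_hand[A=15 B=24 C=38 D=52 E=46] avail[A=15 B=24 C=38 D=52 E=41] open={R8}
Final available[C] = 38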